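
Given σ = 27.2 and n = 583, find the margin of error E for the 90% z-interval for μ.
Margin of error = 1.85

Margin of error = z* · σ/√n
= 1.645 · 27.2/√583
= 1.645 · 27.2/24.1454
= 1.85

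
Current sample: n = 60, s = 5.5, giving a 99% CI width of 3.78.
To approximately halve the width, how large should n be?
n ≈ 240

CI width ∝ 1/√n
To reduce width by factor 2, need √n to grow by 2 → need 2² = 4 times as many samples.

Current: n = 60, width = 3.78
New: n = 240, width ≈ 1.84

Width reduced by factor of 3.78/1.84 = 2.05.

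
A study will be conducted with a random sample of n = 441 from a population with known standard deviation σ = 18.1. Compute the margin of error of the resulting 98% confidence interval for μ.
Margin of error = 2.00

Margin of error = z* · σ/√n
= 2.326 · 18.1/√441
= 2.326 · 18.1/21.0000
= 2.00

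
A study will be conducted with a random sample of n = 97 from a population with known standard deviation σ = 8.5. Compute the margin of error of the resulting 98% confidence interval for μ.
Margin of error = 2.01

Margin of error = z* · σ/√n
= 2.326 · 8.5/√97
= 2.326 · 8.5/9.8489
= 2.01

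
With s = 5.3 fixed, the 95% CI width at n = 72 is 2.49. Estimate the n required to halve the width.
n ≈ 288

CI width ∝ 1/√n
To reduce width by factor 2, need √n to grow by 2 → need 2² = 4 times as many samples.

Current: n = 72, width = 2.49
New: n = 288, width ≈ 1.23

Width reduced by factor of 2.49/1.23 = 2.02.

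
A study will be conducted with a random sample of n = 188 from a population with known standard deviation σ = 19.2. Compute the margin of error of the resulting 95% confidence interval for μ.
Margin of error = 2.74

Margin of error = z* · σ/√n
= 1.960 · 19.2/√188
= 1.960 · 19.2/13.7113
= 2.74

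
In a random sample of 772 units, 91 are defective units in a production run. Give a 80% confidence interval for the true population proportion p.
(0.103, 0.133)

Proportion CI:
p̂ = 91/772 = 0.11788
SE = √(p̂(1-p̂)/n) = √(0.11788 · 0.88212 / 772) = 0.01161

z* = 1.282
Margin = z* · SE = 1.282 · 0.01161 = 0.0149

CI: 0.11788 ± 0.0149 = (0.103, 0.133)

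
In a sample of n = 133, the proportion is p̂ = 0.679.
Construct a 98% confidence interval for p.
(0.585, 0.773)

Proportion CI:
SE = √(p̂(1-p̂)/n) = √(0.679 · 0.321 / 133) = 0.04048

z* = 2.326
Margin = z* · SE = 2.326 · 0.04048 = 0.0942

CI: 0.679 ± 0.0942 = (0.585, 0.773)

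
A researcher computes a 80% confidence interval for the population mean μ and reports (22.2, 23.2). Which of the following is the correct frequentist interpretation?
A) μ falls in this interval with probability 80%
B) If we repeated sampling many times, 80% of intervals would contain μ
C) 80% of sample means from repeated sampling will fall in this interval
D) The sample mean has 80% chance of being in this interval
B

A) Wrong — μ is fixed; the randomness lives in the interval, not in μ.
B) Correct — this is the frequentist long-run coverage interpretation.
C) Wrong — coverage applies to intervals containing μ, not to future x̄ values.
D) Wrong — x̄ is observed and sits in the interval by construction.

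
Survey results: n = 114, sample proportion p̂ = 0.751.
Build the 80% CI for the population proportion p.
(0.699, 0.803)

Proportion CI:
SE = √(p̂(1-p̂)/n) = √(0.751 · 0.249 / 114) = 0.04050

z* = 1.282
Margin = z* · SE = 1.282 · 0.04050 = 0.0519

CI: 0.751 ± 0.0519 = (0.699, 0.803)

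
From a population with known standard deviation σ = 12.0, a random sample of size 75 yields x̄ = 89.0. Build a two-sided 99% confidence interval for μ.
(85.43, 92.57)

z-interval (σ known):
z* = 2.576 for 99% confidence

Margin of error = z* · σ/√n = 2.576 · 12.0/√75 = 3.57

CI: (89.0 - 3.57, 89.0 + 3.57) = (85.43, 92.57)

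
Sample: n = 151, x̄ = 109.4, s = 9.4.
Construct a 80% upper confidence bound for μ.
μ ≤ 110.05

Upper bound (one-sided):
t* = 0.844 (one-sided for 80%)
Upper bound = x̄ + t* · s/√n = 109.4 + 0.844 · 9.4/√151 = 110.05

We are 80% confident that μ ≤ 110.05.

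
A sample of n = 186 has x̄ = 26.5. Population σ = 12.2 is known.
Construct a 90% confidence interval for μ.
(25.03, 27.97)

z-interval (σ known):
z* = 1.645 for 90% confidence

Margin of error = z* · σ/√n = 1.645 · 12.2/√186 = 1.47

CI: (26.5 - 1.47, 26.5 + 1.47) = (25.03, 27.97)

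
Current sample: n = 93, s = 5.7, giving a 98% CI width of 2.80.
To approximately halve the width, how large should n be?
n ≈ 372

CI width ∝ 1/√n
To reduce width by factor 2, need √n to grow by 2 → need 2² = 4 times as many samples.

Current: n = 93, width = 2.80
New: n = 372, width ≈ 1.38

Width reduced by factor of 2.80/1.38 = 2.03.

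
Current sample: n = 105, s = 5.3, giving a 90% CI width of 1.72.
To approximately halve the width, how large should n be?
n ≈ 420

CI width ∝ 1/√n
To reduce width by factor 2, need √n to grow by 2 → need 2² = 4 times as many samples.

Current: n = 105, width = 1.72
New: n = 420, width ≈ 0.85

Width reduced by factor of 1.72/0.85 = 2.02.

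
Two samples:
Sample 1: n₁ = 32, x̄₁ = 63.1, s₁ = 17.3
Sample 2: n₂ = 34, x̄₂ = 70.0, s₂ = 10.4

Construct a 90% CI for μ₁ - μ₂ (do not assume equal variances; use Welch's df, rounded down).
(-12.83, -0.97)

Difference: x̄₁ - x̄₂ = -6.90
SE = √(s₁²/n₁ + s₂²/n₂) = √(17.3²/32 + 10.4²/34) = 3.5403
df = 50.22 → 50 (Welch–Satterthwaite, rounded down)
t* = 1.676

CI: -6.90 ± 1.676 · 3.5403 = -6.90 ± 5.93 = (-12.83, -0.97)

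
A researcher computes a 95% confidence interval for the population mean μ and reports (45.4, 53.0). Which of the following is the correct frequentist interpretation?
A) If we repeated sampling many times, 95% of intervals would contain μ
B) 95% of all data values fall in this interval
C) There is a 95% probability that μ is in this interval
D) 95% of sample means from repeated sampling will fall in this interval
A

A) Correct — this is the frequentist long-run coverage interpretation.
B) Wrong — a CI is about the parameter μ, not individual data values.
C) Wrong — μ is fixed; the randomness lives in the interval, not in μ.
D) Wrong — coverage applies to intervals containing μ, not to future x̄ values.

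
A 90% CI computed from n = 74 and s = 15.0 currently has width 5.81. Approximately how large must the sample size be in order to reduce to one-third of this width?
n ≈ 666

CI width ∝ 1/√n
To reduce width by factor 3, need √n to grow by 3 → need 3² = 9 times as many samples.

Current: n = 74, width = 5.81
New: n = 666, width ≈ 1.91

Width reduced by factor of 5.81/1.91 = 3.04.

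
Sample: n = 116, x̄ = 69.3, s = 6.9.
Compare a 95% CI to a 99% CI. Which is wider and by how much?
99% CI is wider by 0.82

df = 115
95% CI: t* = 1.981, (68.03, 70.57), width = 2 · t* · s/√n = 2.54
99% CI: t* = 2.619, (67.62, 70.98), width = 2 · t* · s/√n = 3.36

The 99% CI is wider by 3.36 - 2.54 = 0.82.
Higher confidence requires a wider interval.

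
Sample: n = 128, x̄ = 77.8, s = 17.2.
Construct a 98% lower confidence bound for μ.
μ ≥ 74.65

Lower bound (one-sided):
t* = 2.075 (one-sided for 98%)
Lower bound = x̄ - t* · s/√n = 77.8 - 2.075 · 17.2/√128 = 74.65

We are 98% confident that μ ≥ 74.65.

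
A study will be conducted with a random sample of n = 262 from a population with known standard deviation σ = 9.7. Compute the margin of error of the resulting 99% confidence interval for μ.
Margin of error = 1.54

Margin of error = z* · σ/√n
= 2.576 · 9.7/√262
= 2.576 · 9.7/16.1864
= 1.54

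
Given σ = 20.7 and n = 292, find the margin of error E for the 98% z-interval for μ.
Margin of error = 2.82

Margin of error = z* · σ/√n
= 2.326 · 20.7/√292
= 2.326 · 20.7/17.0880
= 2.82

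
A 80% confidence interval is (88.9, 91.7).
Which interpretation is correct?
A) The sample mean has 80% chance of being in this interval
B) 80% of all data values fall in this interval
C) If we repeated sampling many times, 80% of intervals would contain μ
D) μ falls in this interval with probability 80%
C

A) Wrong — x̄ is observed and sits in the interval by construction.
B) Wrong — a CI is about the parameter μ, not individual data values.
C) Correct — this is the frequentist long-run coverage interpretation.
D) Wrong — μ is fixed; the randomness lives in the interval, not in μ.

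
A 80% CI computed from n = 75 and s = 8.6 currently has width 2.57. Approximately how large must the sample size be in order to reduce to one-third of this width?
n ≈ 675

CI width ∝ 1/√n
To reduce width by factor 3, need √n to grow by 3 → need 3² = 9 times as many samples.

Current: n = 75, width = 2.57
New: n = 675, width ≈ 0.85

Width reduced by factor of 2.57/0.85 = 3.02.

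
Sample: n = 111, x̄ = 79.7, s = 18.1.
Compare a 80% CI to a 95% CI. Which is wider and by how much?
95% CI is wider by 2.38

df = 110
80% CI: t* = 1.289, (77.49, 81.91), width = 2 · t* · s/√n = 4.43
95% CI: t* = 1.982, (76.29, 83.11), width = 2 · t* · s/√n = 6.81

The 95% CI is wider by 6.81 - 4.43 = 2.38.
Higher confidence requires a wider interval.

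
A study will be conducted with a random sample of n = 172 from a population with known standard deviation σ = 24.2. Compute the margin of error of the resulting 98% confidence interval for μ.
Margin of error = 4.29

Margin of error = z* · σ/√n
= 2.326 · 24.2/√172
= 2.326 · 24.2/13.1149
= 4.29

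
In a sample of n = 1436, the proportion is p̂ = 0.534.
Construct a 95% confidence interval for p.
(0.508, 0.560)

Proportion CI:
SE = √(p̂(1-p̂)/n) = √(0.534 · 0.466 / 1436) = 0.01316

z* = 1.960
Margin = z* · SE = 1.960 · 0.01316 = 0.0258

CI: 0.534 ± 0.0258 = (0.508, 0.560)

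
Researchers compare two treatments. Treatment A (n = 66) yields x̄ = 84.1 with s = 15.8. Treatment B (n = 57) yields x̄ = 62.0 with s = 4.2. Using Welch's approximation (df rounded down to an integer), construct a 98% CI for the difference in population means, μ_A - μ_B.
(17.29, 26.91)

Difference: x̄₁ - x̄₂ = 22.10
SE = √(s₁²/n₁ + s₂²/n₂) = √(15.8²/66 + 4.2²/57) = 2.0228
df = 75.49 → 75 (Welch–Satterthwaite, rounded down)
t* = 2.377

CI: 22.10 ± 2.377 · 2.0228 = 22.10 ± 4.81 = (17.29, 26.91)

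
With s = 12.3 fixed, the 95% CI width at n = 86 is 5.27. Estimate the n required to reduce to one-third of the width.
n ≈ 774

CI width ∝ 1/√n
To reduce width by factor 3, need √n to grow by 3 → need 3² = 9 times as many samples.

Current: n = 86, width = 5.27
New: n = 774, width ≈ 1.74

Width reduced by factor of 5.27/1.74 = 3.03.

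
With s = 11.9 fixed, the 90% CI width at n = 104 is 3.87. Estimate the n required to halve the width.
n ≈ 416

CI width ∝ 1/√n
To reduce width by factor 2, need √n to grow by 2 → need 2² = 4 times as many samples.

Current: n = 104, width = 3.87
New: n = 416, width ≈ 1.92

Width reduced by factor of 3.87/1.92 = 2.02.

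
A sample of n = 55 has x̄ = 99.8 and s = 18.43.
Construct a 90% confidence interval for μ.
(95.64, 103.96)

t-interval (σ unknown):
df = n - 1 = 54
t* = 1.674 for 90% confidence

Margin of error = t* · s/√n = 1.674 · 18.43/√55 = 4.16

CI: (95.64, 103.96)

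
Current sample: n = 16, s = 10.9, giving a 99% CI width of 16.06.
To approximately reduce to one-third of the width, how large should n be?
n ≈ 144

CI width ∝ 1/√n
To reduce width by factor 3, need √n to grow by 3 → need 3² = 9 times as many samples.

Current: n = 16, width = 16.06
New: n = 144, width ≈ 4.74

Width reduced by factor of 16.06/4.74 = 3.39.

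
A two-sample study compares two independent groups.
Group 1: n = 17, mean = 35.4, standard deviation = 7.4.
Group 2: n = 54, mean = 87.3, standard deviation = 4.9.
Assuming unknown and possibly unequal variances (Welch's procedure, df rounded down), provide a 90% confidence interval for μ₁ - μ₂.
(-55.20, -48.60)

Difference: x̄₁ - x̄₂ = -51.90
SE = √(s₁²/n₁ + s₂²/n₂) = √(7.4²/17 + 4.9²/54) = 1.9146
df = 20.60 → 20 (Welch–Satterthwaite, rounded down)
t* = 1.725

CI: -51.90 ± 1.725 · 1.9146 = -51.90 ± 3.30 = (-55.20, -48.60)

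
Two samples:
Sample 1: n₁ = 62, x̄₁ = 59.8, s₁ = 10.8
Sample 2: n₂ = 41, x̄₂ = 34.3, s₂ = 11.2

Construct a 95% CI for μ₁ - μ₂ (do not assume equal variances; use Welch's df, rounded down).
(21.08, 29.92)

Difference: x̄₁ - x̄₂ = 25.50
SE = √(s₁²/n₁ + s₂²/n₂) = √(10.8²/62 + 11.2²/41) = 2.2228
df = 83.59 → 83 (Welch–Satterthwaite, rounded down)
t* = 1.989

CI: 25.50 ± 1.989 · 2.2228 = 25.50 ± 4.42 = (21.08, 29.92)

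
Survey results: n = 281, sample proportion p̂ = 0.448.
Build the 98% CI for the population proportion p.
(0.379, 0.517)

Proportion CI:
SE = √(p̂(1-p̂)/n) = √(0.448 · 0.552 / 281) = 0.02967

z* = 2.326
Margin = z* · SE = 2.326 · 0.02967 = 0.0690

CI: 0.448 ± 0.0690 = (0.379, 0.517)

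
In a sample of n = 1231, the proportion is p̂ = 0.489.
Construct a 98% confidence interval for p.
(0.456, 0.522)

Proportion CI:
SE = √(p̂(1-p̂)/n) = √(0.489 · 0.511 / 1231) = 0.01425

z* = 2.326
Margin = z* · SE = 2.326 · 0.01425 = 0.0331

CI: 0.489 ± 0.0331 = (0.456, 0.522)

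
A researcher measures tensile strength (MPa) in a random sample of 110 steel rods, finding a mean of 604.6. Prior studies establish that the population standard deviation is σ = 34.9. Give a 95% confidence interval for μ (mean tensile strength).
(598.08, 611.12)

z-interval (σ known):
z* = 1.960 for 95% confidence

Margin of error = z* · σ/√n = 1.960 · 34.9/√110 = 6.52

CI: (604.6 - 6.52, 604.6 + 6.52) = (598.08, 611.12)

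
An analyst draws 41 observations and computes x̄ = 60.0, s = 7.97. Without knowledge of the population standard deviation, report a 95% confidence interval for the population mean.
(57.48, 62.52)

t-interval (σ unknown):
df = n - 1 = 40
t* = 2.021 for 95% confidence

Margin of error = t* · s/√n = 2.021 · 7.97/√41 = 2.52

CI: (57.48, 62.52)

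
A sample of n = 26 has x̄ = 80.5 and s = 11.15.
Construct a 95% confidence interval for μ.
(76.00, 85.00)

t-interval (σ unknown):
df = n - 1 = 25
t* = 2.060 for 95% confidence

Margin of error = t* · s/√n = 2.060 · 11.15/√26 = 4.50

CI: (76.00, 85.00)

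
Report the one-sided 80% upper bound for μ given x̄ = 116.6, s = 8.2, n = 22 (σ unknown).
μ ≤ 118.10

Upper bound (one-sided):
t* = 0.859 (one-sided for 80%)
Upper bound = x̄ + t* · s/√n = 116.6 + 0.859 · 8.2/√22 = 118.10

We are 80% confident that μ ≤ 118.10.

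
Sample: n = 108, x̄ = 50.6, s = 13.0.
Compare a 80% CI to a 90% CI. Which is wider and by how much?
90% CI is wider by 0.92

df = 107
80% CI: t* = 1.290, (48.99, 52.21), width = 2 · t* · s/√n = 3.23
90% CI: t* = 1.659, (48.52, 52.68), width = 2 · t* · s/√n = 4.15

The 90% CI is wider by 4.15 - 3.23 = 0.92.
Higher confidence requires a wider interval.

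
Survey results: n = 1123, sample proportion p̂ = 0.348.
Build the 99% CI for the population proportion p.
(0.311, 0.385)

Proportion CI:
SE = √(p̂(1-p̂)/n) = √(0.348 · 0.652 / 1123) = 0.01421

z* = 2.576
Margin = z* · SE = 2.576 · 0.01421 = 0.0366

CI: 0.348 ± 0.0366 = (0.311, 0.385)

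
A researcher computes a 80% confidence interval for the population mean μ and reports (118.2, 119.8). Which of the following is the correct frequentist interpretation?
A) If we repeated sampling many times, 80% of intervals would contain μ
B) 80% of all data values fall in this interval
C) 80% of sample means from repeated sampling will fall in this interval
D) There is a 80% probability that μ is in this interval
A

A) Correct — this is the frequentist long-run coverage interpretation.
B) Wrong — a CI is about the parameter μ, not individual data values.
C) Wrong — coverage applies to intervals containing μ, not to future x̄ values.
D) Wrong — μ is fixed; the randomness lives in the interval, not in μ.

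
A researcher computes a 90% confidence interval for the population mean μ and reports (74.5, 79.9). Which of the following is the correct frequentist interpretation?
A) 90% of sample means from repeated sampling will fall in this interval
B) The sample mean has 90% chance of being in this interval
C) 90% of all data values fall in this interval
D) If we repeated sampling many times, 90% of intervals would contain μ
D

A) Wrong — coverage applies to intervals containing μ, not to future x̄ values.
B) Wrong — x̄ is observed and sits in the interval by construction.
C) Wrong — a CI is about the parameter μ, not individual data values.
D) Correct — this is the frequentist long-run coverage interpretation.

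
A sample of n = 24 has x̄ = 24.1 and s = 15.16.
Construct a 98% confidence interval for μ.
(16.36, 31.84)

t-interval (σ unknown):
df = n - 1 = 23
t* = 2.500 for 98% confidence

Margin of error = t* · s/√n = 2.500 · 15.16/√24 = 7.74

CI: (16.36, 31.84)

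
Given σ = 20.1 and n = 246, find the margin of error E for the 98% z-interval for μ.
Margin of error = 2.98

Margin of error = z* · σ/√n
= 2.326 · 20.1/√246
= 2.326 · 20.1/15.6844
= 2.98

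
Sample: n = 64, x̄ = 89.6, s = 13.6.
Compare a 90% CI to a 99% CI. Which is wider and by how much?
99% CI is wider by 3.36

df = 63
90% CI: t* = 1.669, (86.76, 92.44), width = 2 · t* · s/√n = 5.67
99% CI: t* = 2.656, (85.08, 94.12), width = 2 · t* · s/√n = 9.03

The 99% CI is wider by 9.03 - 5.67 = 3.36.
Higher confidence requires a wider interval.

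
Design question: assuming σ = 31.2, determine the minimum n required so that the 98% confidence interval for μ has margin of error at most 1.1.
n ≥ 4353

For margin E ≤ 1.1:
n ≥ (z* · σ / E)²
n ≥ (2.326 · 31.2 / 1.1)²
n ≥ 4352.54

Minimum n = 4353 (rounding up)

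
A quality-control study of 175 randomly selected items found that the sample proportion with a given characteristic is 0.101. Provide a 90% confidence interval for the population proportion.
(0.064, 0.138)

Proportion CI:
SE = √(p̂(1-p̂)/n) = √(0.101 · 0.899 / 175) = 0.02278

z* = 1.645
Margin = z* · SE = 1.645 · 0.02278 = 0.0375

CI: 0.101 ± 0.0375 = (0.064, 0.138)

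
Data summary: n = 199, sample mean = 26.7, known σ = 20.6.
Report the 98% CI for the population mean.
(23.30, 30.10)

z-interval (σ known):
z* = 2.326 for 98% confidence

Margin of error = z* · σ/√n = 2.326 · 20.6/√199 = 3.40

CI: (26.7 - 3.40, 26.7 + 3.40) = (23.30, 30.10)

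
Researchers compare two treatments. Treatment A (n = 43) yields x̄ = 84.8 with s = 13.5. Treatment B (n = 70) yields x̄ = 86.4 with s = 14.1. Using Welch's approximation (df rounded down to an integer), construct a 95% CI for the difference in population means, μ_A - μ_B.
(-6.88, 3.68)

Difference: x̄₁ - x̄₂ = -1.60
SE = √(s₁²/n₁ + s₂²/n₂) = √(13.5²/43 + 14.1²/70) = 2.6605
df = 92.00 → 92 (Welch–Satterthwaite, rounded down)
t* = 1.986

CI: -1.60 ± 1.986 · 2.6605 = -1.60 ± 5.28 = (-6.88, 3.68)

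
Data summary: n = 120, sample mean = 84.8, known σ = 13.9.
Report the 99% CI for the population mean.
(81.53, 88.07)

z-interval (σ known):
z* = 2.576 for 99% confidence

Margin of error = z* · σ/√n = 2.576 · 13.9/√120 = 3.27

CI: (84.8 - 3.27, 84.8 + 3.27) = (81.53, 88.07)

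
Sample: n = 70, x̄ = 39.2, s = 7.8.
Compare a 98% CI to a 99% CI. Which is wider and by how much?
99% CI is wider by 0.50

df = 69
98% CI: t* = 2.382, (36.98, 41.42), width = 2 · t* · s/√n = 4.44
99% CI: t* = 2.649, (36.73, 41.67), width = 2 · t* · s/√n = 4.94

The 99% CI is wider by 4.94 - 4.44 = 0.50.
Higher confidence requires a wider interval.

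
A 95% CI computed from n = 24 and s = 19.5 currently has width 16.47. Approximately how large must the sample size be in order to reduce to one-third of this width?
n ≈ 216

CI width ∝ 1/√n
To reduce width by factor 3, need √n to grow by 3 → need 3² = 9 times as many samples.

Current: n = 24, width = 16.47
New: n = 216, width ≈ 5.23

Width reduced by factor of 16.47/5.23 = 3.15.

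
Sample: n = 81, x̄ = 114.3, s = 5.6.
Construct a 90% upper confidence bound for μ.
μ ≤ 115.10

Upper bound (one-sided):
t* = 1.292 (one-sided for 90%)
Upper bound = x̄ + t* · s/√n = 114.3 + 1.292 · 5.6/√81 = 115.10

We are 90% confident that μ ≤ 115.10.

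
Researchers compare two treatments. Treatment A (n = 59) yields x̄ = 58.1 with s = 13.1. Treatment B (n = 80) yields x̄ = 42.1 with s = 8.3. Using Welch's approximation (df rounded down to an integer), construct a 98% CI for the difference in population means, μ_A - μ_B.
(11.40, 20.60)

Difference: x̄₁ - x̄₂ = 16.00
SE = √(s₁²/n₁ + s₂²/n₂) = √(13.1²/59 + 8.3²/80) = 1.9416
df = 91.54 → 91 (Welch–Satterthwaite, rounded down)
t* = 2.368

CI: 16.00 ± 2.368 · 1.9416 = 16.00 ± 4.60 = (11.40, 20.60)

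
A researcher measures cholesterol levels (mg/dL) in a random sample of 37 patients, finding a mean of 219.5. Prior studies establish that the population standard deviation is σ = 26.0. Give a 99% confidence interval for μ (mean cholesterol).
(208.49, 230.51)

z-interval (σ known):
z* = 2.576 for 99% confidence

Margin of error = z* · σ/√n = 2.576 · 26.0/√37 = 11.01

CI: (219.5 - 11.01, 219.5 + 11.01) = (208.49, 230.51)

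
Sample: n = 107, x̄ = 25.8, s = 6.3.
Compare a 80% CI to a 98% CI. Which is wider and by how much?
98% CI is wider by 1.31

df = 106
80% CI: t* = 1.290, (25.01, 26.59), width = 2 · t* · s/√n = 1.57
98% CI: t* = 2.362, (24.36, 27.24), width = 2 · t* · s/√n = 2.88

The 98% CI is wider by 2.88 - 1.57 = 1.31.
Higher confidence requires a wider interval.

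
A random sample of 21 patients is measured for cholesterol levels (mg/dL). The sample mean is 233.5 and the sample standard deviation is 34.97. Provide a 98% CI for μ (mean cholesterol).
(214.21, 252.79)

t-interval (σ unknown):
df = n - 1 = 20
t* = 2.528 for 98% confidence

Margin of error = t* · s/√n = 2.528 · 34.97/√21 = 19.29

CI: (214.21, 252.79)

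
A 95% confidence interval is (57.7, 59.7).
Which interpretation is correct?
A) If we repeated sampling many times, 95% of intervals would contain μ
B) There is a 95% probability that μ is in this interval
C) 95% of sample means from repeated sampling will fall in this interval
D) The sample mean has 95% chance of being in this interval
A

A) Correct — this is the frequentist long-run coverage interpretation.
B) Wrong — μ is fixed; the randomness lives in the interval, not in μ.
C) Wrong — coverage applies to intervals containing μ, not to future x̄ values.
D) Wrong — x̄ is observed and sits in the interval by construction.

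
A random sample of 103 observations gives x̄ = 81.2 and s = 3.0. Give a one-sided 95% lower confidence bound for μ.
μ ≥ 80.71

Lower bound (one-sided):
t* = 1.660 (one-sided for 95%)
Lower bound = x̄ - t* · s/√n = 81.2 - 1.660 · 3.0/√103 = 80.71

We are 95% confident that μ ≥ 80.71.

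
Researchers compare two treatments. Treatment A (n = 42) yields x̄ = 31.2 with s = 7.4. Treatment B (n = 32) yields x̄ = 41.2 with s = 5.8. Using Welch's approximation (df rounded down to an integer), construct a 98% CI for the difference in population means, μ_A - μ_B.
(-13.65, -6.35)

Difference: x̄₁ - x̄₂ = -10.00
SE = √(s₁²/n₁ + s₂²/n₂) = √(7.4²/42 + 5.8²/32) = 1.5346
df = 71.93 → 71 (Welch–Satterthwaite, rounded down)
t* = 2.380

CI: -10.00 ± 2.380 · 1.5346 = -10.00 ± 3.65 = (-13.65, -6.35)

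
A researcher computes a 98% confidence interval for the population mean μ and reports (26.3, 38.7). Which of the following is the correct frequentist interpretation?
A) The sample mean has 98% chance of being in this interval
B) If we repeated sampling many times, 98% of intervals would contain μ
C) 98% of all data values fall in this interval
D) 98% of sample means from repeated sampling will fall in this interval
B

A) Wrong — x̄ is observed and sits in the interval by construction.
B) Correct — this is the frequentist long-run coverage interpretation.
C) Wrong — a CI is about the parameter μ, not individual data values.
D) Wrong — coverage applies to intervals containing μ, not to future x̄ values.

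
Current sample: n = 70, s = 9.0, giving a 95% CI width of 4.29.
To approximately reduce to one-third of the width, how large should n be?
n ≈ 630

CI width ∝ 1/√n
To reduce width by factor 3, need √n to grow by 3 → need 3² = 9 times as many samples.

Current: n = 70, width = 4.29
New: n = 630, width ≈ 1.41

Width reduced by factor of 4.29/1.41 = 3.04.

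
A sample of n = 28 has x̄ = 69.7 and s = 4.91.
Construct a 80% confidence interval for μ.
(68.48, 70.92)

t-interval (σ unknown):
df = n - 1 = 27
t* = 1.314 for 80% confidence

Margin of error = t* · s/√n = 1.314 · 4.91/√28 = 1.22

CI: (68.48, 70.92)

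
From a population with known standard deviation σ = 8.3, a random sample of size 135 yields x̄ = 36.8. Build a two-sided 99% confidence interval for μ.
(34.96, 38.64)

z-interval (σ known):
z* = 2.576 for 99% confidence

Margin of error = z* · σ/√n = 2.576 · 8.3/√135 = 1.84

CI: (36.8 - 1.84, 36.8 + 1.84) = (34.96, 38.64)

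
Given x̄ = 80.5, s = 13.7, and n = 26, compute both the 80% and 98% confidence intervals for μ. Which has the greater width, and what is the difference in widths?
98% CI is wider by 6.28

df = 25
80% CI: t* = 1.316, (76.96, 84.04), width = 2 · t* · s/√n = 7.07
98% CI: t* = 2.485, (73.82, 87.18), width = 2 · t* · s/√n = 13.35

The 98% CI is wider by 13.35 - 7.07 = 6.28.
Higher confidence requires a wider interval.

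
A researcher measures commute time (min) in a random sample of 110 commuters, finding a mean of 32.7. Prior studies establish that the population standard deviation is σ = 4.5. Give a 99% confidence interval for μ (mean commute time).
(31.59, 33.81)

z-interval (σ known):
z* = 2.576 for 99% confidence

Margin of error = z* · σ/√n = 2.576 · 4.5/√110 = 1.11

CI: (32.7 - 1.11, 32.7 + 1.11) = (31.59, 33.81)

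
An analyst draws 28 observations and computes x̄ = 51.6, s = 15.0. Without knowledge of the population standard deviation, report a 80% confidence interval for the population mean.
(47.88, 55.32)

t-interval (σ unknown):
df = n - 1 = 27
t* = 1.314 for 80% confidence

Margin of error = t* · s/√n = 1.314 · 15.0/√28 = 3.72

CI: (47.88, 55.32)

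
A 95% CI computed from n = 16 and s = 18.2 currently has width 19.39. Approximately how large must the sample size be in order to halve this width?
n ≈ 64

CI width ∝ 1/√n
To reduce width by factor 2, need √n to grow by 2 → need 2² = 4 times as many samples.

Current: n = 16, width = 19.39
New: n = 64, width ≈ 9.09

Width reduced by factor of 19.39/9.09 = 2.13.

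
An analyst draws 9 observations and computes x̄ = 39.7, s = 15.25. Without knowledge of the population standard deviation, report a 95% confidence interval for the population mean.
(27.98, 51.42)

t-interval (σ unknown):
df = n - 1 = 8
t* = 2.306 for 95% confidence

Margin of error = t* · s/√n = 2.306 · 15.25/√9 = 11.72

CI: (27.98, 51.42)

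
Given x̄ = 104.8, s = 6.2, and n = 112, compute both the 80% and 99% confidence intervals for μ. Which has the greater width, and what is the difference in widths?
99% CI is wider by 1.56

df = 111
80% CI: t* = 1.289, (104.04, 105.56), width = 2 · t* · s/√n = 1.51
99% CI: t* = 2.621, (103.26, 106.34), width = 2 · t* · s/√n = 3.07

The 99% CI is wider by 3.07 - 1.51 = 1.56.
Higher confidence requires a wider interval.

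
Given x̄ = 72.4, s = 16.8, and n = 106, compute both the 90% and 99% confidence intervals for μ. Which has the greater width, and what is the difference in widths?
99% CI is wider by 3.15

df = 105
90% CI: t* = 1.659, (69.69, 75.11), width = 2 · t* · s/√n = 5.41
99% CI: t* = 2.623, (68.12, 76.68), width = 2 · t* · s/√n = 8.56

The 99% CI is wider by 8.56 - 5.41 = 3.15.
Higher confidence requires a wider interval.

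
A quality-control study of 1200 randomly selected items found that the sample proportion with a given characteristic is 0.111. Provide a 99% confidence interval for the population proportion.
(0.088, 0.134)

Proportion CI:
SE = √(p̂(1-p̂)/n) = √(0.111 · 0.889 / 1200) = 0.00907

z* = 2.576
Margin = z* · SE = 2.576 · 0.00907 = 0.0234

CI: 0.111 ± 0.0234 = (0.088, 0.134)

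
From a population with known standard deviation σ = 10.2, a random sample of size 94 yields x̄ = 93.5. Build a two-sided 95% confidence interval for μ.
(91.44, 95.56)

z-interval (σ known):
z* = 1.960 for 95% confidence

Margin of error = z* · σ/√n = 1.960 · 10.2/√94 = 2.06

CI: (93.5 - 2.06, 93.5 + 2.06) = (91.44, 95.56)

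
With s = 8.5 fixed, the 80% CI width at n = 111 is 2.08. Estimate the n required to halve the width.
n ≈ 444

CI width ∝ 1/√n
To reduce width by factor 2, need √n to grow by 2 → need 2² = 4 times as many samples.

Current: n = 111, width = 2.08
New: n = 444, width ≈ 1.04

Width reduced by factor of 2.08/1.04 = 2.00.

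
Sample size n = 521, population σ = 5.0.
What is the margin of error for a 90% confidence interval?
Margin of error = 0.36

Margin of error = z* · σ/√n
= 1.645 · 5.0/√521
= 1.645 · 5.0/22.8254
= 0.36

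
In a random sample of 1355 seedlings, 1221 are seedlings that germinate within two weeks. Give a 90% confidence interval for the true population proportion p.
(0.888, 0.914)

Proportion CI:
p̂ = 1221/1355 = 0.90111
SE = √(p̂(1-p̂)/n) = √(0.90111 · 0.09889 / 1355) = 0.00811

z* = 1.645
Margin = z* · SE = 1.645 · 0.00811 = 0.0133

CI: 0.90111 ± 0.0133 = (0.888, 0.914)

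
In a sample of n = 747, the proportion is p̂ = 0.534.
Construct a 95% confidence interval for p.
(0.498, 0.570)

Proportion CI:
SE = √(p̂(1-p̂)/n) = √(0.534 · 0.466 / 747) = 0.01825

z* = 1.960
Margin = z* · SE = 1.960 · 0.01825 = 0.0358

CI: 0.534 ± 0.0358 = (0.498, 0.570)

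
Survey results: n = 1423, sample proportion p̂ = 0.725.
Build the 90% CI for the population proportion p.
(0.706, 0.744)

Proportion CI:
SE = √(p̂(1-p̂)/n) = √(0.725 · 0.275 / 1423) = 0.01184

z* = 1.645
Margin = z* · SE = 1.645 · 0.01184 = 0.0195

CI: 0.725 ± 0.0195 = (0.706, 0.744)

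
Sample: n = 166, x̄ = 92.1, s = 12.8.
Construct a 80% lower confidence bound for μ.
μ ≥ 91.26

Lower bound (one-sided):
t* = 0.844 (one-sided for 80%)
Lower bound = x̄ - t* · s/√n = 92.1 - 0.844 · 12.8/√166 = 91.26

We are 80% confident that μ ≥ 91.26.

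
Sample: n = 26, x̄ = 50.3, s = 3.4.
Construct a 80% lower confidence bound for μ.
μ ≥ 49.73

Lower bound (one-sided):
t* = 0.856 (one-sided for 80%)
Lower bound = x̄ - t* · s/√n = 50.3 - 0.856 · 3.4/√26 = 49.73

We are 80% confident that μ ≥ 49.73.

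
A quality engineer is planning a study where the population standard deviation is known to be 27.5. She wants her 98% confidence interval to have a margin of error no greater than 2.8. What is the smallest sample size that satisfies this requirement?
n ≥ 522

For margin E ≤ 2.8:
n ≥ (z* · σ / E)²
n ≥ (2.326 · 27.5 / 2.8)²
n ≥ 521.88

Minimum n = 522 (rounding up)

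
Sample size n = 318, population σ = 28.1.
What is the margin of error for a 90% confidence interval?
Margin of error = 2.59

Margin of error = z* · σ/√n
= 1.645 · 28.1/√318
= 1.645 · 28.1/17.8326
= 2.59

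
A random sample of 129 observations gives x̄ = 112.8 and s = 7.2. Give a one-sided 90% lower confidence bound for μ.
μ ≥ 111.98

Lower bound (one-sided):
t* = 1.288 (one-sided for 90%)
Lower bound = x̄ - t* · s/√n = 112.8 - 1.288 · 7.2/√129 = 111.98

We are 90% confident that μ ≥ 111.98.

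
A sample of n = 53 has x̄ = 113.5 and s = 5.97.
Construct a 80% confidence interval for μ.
(112.44, 114.56)

t-interval (σ unknown):
df = n - 1 = 52
t* = 1.298 for 80% confidence

Margin of error = t* · s/√n = 1.298 · 5.97/√53 = 1.06

CI: (112.44, 114.56)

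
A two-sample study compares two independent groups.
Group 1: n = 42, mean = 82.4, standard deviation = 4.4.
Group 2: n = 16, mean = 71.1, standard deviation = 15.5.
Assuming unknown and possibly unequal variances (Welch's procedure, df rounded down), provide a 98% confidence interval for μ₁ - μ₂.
(1.06, 21.54)

Difference: x̄₁ - x̄₂ = 11.30
SE = √(s₁²/n₁ + s₂²/n₂) = √(4.4²/42 + 15.5²/16) = 3.9340
df = 15.93 → 15 (Welch–Satterthwaite, rounded down)
t* = 2.602

CI: 11.30 ± 2.602 · 3.9340 = 11.30 ± 10.24 = (1.06, 21.54)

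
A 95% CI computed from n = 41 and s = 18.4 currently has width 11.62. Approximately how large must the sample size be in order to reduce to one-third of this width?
n ≈ 369

CI width ∝ 1/√n
To reduce width by factor 3, need √n to grow by 3 → need 3² = 9 times as many samples.

Current: n = 41, width = 11.62
New: n = 369, width ≈ 3.77

Width reduced by factor of 11.62/3.77 = 3.08.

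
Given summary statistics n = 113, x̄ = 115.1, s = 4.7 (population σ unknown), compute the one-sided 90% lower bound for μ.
μ ≥ 114.53

Lower bound (one-sided):
t* = 1.289 (one-sided for 90%)
Lower bound = x̄ - t* · s/√n = 115.1 - 1.289 · 4.7/√113 = 114.53

We are 90% confident that μ ≥ 114.53.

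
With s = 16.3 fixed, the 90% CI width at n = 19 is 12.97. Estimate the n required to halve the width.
n ≈ 76

CI width ∝ 1/√n
To reduce width by factor 2, need √n to grow by 2 → need 2² = 4 times as many samples.

Current: n = 19, width = 12.97
New: n = 76, width ≈ 6.23

Width reduced by factor of 12.97/6.23 = 2.08.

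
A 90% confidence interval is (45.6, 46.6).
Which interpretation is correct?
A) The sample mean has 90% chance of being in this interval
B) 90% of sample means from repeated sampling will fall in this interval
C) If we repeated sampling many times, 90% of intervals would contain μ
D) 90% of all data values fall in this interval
C

A) Wrong — x̄ is observed and sits in the interval by construction.
B) Wrong — coverage applies to intervals containing μ, not to future x̄ values.
C) Correct — this is the frequentist long-run coverage interpretation.
D) Wrong — a CI is about the parameter μ, not individual data values.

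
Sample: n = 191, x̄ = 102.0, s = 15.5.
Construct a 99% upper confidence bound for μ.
μ ≤ 104.63

Upper bound (one-sided):
t* = 2.346 (one-sided for 99%)
Upper bound = x̄ + t* · s/√n = 102.0 + 2.346 · 15.5/√191 = 104.63

We are 99% confident that μ ≤ 104.63.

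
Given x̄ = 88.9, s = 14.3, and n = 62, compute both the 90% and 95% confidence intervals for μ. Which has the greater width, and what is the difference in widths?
95% CI is wider by 1.19

df = 61
90% CI: t* = 1.670, (85.87, 91.93), width = 2 · t* · s/√n = 6.07
95% CI: t* = 2.000, (85.27, 92.53), width = 2 · t* · s/√n = 7.26

The 95% CI is wider by 7.26 - 6.07 = 1.19.
Higher confidence requires a wider interval.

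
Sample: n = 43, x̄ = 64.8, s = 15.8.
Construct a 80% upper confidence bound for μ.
μ ≤ 66.85

Upper bound (one-sided):
t* = 0.850 (one-sided for 80%)
Upper bound = x̄ + t* · s/√n = 64.8 + 0.850 · 15.8/√43 = 66.85

We are 80% confident that μ ≤ 66.85.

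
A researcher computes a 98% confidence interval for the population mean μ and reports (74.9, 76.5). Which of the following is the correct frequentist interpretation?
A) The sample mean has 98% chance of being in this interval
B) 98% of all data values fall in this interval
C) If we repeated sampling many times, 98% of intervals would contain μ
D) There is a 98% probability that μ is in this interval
C

A) Wrong — x̄ is observed and sits in the interval by construction.
B) Wrong — a CI is about the parameter μ, not individual data values.
C) Correct — this is the frequentist long-run coverage interpretation.
D) Wrong — μ is fixed; the randomness lives in the interval, not in μ.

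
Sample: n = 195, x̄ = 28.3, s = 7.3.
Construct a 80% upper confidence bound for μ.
μ ≤ 28.74

Upper bound (one-sided):
t* = 0.843 (one-sided for 80%)
Upper bound = x̄ + t* · s/√n = 28.3 + 0.843 · 7.3/√195 = 28.74

We are 80% confident that μ ≤ 28.74.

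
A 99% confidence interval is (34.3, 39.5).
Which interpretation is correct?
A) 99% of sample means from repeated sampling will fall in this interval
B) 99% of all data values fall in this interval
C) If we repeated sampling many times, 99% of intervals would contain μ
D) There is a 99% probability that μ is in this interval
C

A) Wrong — coverage applies to intervals containing μ, not to future x̄ values.
B) Wrong — a CI is about the parameter μ, not individual data values.
C) Correct — this is the frequentist long-run coverage interpretation.
D) Wrong — μ is fixed; the randomness lives in the interval, not in μ.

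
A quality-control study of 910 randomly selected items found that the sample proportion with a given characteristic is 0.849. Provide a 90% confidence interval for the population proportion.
(0.829, 0.869)

Proportion CI:
SE = √(p̂(1-p̂)/n) = √(0.849 · 0.151 / 910) = 0.01187

z* = 1.645
Margin = z* · SE = 1.645 · 0.01187 = 0.0195

CI: 0.849 ± 0.0195 = (0.829, 0.869)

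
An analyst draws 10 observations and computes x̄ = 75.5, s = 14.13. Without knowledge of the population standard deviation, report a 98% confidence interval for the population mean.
(62.89, 88.11)

t-interval (σ unknown):
df = n - 1 = 9
t* = 2.821 for 98% confidence

Margin of error = t* · s/√n = 2.821 · 14.13/√10 = 12.61

CI: (62.89, 88.11)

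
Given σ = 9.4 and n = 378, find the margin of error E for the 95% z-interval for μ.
Margin of error = 0.95

Margin of error = z* · σ/√n
= 1.960 · 9.4/√378
= 1.960 · 9.4/19.4422
= 0.95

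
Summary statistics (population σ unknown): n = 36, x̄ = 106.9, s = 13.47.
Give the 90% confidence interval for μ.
(103.11, 110.69)

t-interval (σ unknown):
df = n - 1 = 35
t* = 1.690 for 90% confidence

Margin of error = t* · s/√n = 1.690 · 13.47/√36 = 3.79

CI: (103.11, 110.69)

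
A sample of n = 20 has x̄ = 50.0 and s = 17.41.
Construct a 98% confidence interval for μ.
(40.12, 59.88)

t-interval (σ unknown):
df = n - 1 = 19
t* = 2.539 for 98% confidence

Margin of error = t* · s/√n = 2.539 · 17.41/√20 = 9.88

CI: (40.12, 59.88)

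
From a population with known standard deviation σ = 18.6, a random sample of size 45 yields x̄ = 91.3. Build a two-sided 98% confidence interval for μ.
(84.85, 97.75)

z-interval (σ known):
z* = 2.326 for 98% confidence

Margin of error = z* · σ/√n = 2.326 · 18.6/√45 = 6.45

CI: (91.3 - 6.45, 91.3 + 6.45) = (84.85, 97.75)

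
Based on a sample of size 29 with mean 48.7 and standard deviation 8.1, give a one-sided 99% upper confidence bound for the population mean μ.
μ ≤ 52.41

Upper bound (one-sided):
t* = 2.467 (one-sided for 99%)
Upper bound = x̄ + t* · s/√n = 48.7 + 2.467 · 8.1/√29 = 52.41

We are 99% confident that μ ≤ 52.41.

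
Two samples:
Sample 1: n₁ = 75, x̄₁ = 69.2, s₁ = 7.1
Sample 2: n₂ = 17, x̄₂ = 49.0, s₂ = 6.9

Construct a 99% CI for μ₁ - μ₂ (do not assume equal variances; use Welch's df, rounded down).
(14.99, 25.41)

Difference: x̄₁ - x̄₂ = 20.20
SE = √(s₁²/n₁ + s₂²/n₂) = √(7.1²/75 + 6.9²/17) = 1.8635
df = 24.30 → 24 (Welch–Satterthwaite, rounded down)
t* = 2.797

CI: 20.20 ± 2.797 · 1.8635 = 20.20 ± 5.21 = (14.99, 25.41)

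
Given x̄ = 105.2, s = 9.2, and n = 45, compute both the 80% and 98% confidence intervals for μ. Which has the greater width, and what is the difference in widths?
98% CI is wider by 3.05

df = 44
80% CI: t* = 1.301, (103.42, 106.98), width = 2 · t* · s/√n = 3.57
98% CI: t* = 2.414, (101.89, 108.51), width = 2 · t* · s/√n = 6.62

The 98% CI is wider by 6.62 - 3.57 = 3.05.
Higher confidence requires a wider interval.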